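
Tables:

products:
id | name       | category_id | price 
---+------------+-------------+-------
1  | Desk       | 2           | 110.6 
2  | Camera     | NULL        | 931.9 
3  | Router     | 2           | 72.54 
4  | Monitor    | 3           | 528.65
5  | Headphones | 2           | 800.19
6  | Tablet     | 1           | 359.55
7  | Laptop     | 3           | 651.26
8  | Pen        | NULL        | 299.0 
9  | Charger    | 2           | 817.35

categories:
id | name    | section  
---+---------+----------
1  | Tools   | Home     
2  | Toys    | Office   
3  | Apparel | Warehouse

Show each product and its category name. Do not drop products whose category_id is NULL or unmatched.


LEFT JOIN keeps every row from products (the left table); where category_id has no match in categories, the category columns become NULL. Walk through each product:
  - product 1 (Desk): category_id=2 -> matches Toys
  - product 2 (Camera): category_id=NULL, no match -> kept with NULL
  - product 3 (Router): category_id=2 -> matches Toys
  - product 4 (Monitor): category_id=3 -> matches Apparel
  - product 5 (Headphones): category_id=2 -> matches Toys
  - product 6 (Tablet): category_id=1 -> matches Tools
  - product 7 (Laptop): category_id=3 -> matches Apparel
  - product 8 (Pen): category_id=NULL, no match -> kept with NULL
  - product 9 (Charger): category_id=2 -> matches Toys
All 9 rows appear; 2 have NULL category.

SQL:
SELECT a.name, b.name AS category
FROM products a
LEFT JOIN categories b ON a.category_id = b.id

Result:
name       | category
-----------+---------
Desk       | Toys    
Camera     | NULL    
Router     | Toys    
Monitor    | Apparel 
Headphones | Toys    
Tablet     | Tools   
Laptop     | Apparel 
Pen        | NULL    
Charger    | Toys    


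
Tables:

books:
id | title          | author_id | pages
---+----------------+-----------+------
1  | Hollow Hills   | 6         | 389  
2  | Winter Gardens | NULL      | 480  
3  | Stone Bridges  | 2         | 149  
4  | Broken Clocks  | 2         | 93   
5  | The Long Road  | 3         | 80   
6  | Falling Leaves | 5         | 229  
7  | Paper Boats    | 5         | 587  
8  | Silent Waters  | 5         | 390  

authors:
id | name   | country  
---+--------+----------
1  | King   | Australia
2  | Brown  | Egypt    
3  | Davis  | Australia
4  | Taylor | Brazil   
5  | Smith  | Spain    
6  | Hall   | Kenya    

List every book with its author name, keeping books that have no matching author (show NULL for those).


LEFT JOIN keeps every row from books (the left table); where author_id has no match in authors, the author columns become NULL. Walk through each book:
  - book 1 (Hollow Hills): author_id=6 -> matches Hall
  - book 2 (Winter Gardens): author_id=NULL, no match -> kept with NULL
  - book 3 (Stone Bridges): author_id=2 -> matches Brown
  - book 4 (Broken Clocks): author_id=2 -> matches Brown
  - book 5 (The Long Road): author_id=3 -> matches Davis
  - book 6 (Falling Leaves): author_id=5 -> matches Smith
  - book 7 (Paper Boats): author_id=5 -> matches Smith
  - book 8 (Silent Waters): author_id=5 -> matches Smith
All 8 rows appear; 1 has NULL author.

SQL:
SELECT a.title, b.name AS author
FROM books a
LEFT JOIN authors b ON a.author_id = b.id

Result:
title          | author
---------------+-------
Hollow Hills   | Hall  
Winter Gardens | NULL  
Stone Bridges  | Brown 
Broken Clocks  | Brown 
The Long Road  | Davis 
Falling Leaves | Smith 
Paper Boats    | Smith 
Silent Waters  | Smith 


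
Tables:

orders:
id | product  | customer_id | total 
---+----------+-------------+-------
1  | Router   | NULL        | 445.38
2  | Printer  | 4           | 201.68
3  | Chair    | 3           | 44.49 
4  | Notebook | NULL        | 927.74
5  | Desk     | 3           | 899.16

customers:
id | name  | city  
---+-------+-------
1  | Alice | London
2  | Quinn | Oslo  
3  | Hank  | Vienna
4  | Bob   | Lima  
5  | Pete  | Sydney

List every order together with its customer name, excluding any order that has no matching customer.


INNER JOIN keeps only orders rows whose customer_id matches an id in customers. Walk through each order:
  - order 1 (Router): customer_id=NULL, no match -> dropped
  - order 2 (Printer): customer_id=4 -> matches Bob
  - order 3 (Chair): customer_id=3 -> matches Hank
  - order 4 (Notebook): customer_id=NULL, no match -> dropped
  - order 5 (Desk): customer_id=3 -> matches Hank
So 2 of 5 rows are dropped.

SQL:
SELECT a.product, b.name AS customer
FROM orders a
INNER JOIN customers b ON a.customer_id = b.id

Result:
product | customer
--------+---------
Printer | Bob     
Chair   | Hank    
Desk    | Hank    


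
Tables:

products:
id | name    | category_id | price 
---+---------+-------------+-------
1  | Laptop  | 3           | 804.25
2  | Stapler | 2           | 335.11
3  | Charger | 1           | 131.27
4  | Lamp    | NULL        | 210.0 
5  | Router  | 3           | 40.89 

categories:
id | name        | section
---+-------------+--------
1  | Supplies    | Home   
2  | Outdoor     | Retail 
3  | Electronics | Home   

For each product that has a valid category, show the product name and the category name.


INNER JOIN keeps only products rows whose category_id matches an id in categories. Walk through each product:
  - product 1 (Laptop): category_id=3 -> matches Electronics
  - product 2 (Stapler): category_id=2 -> matches Outdoor
  - product 3 (Charger): category_id=1 -> matches Supplies
  - product 4 (Lamp): category_id=NULL, no match -> dropped
  - product 5 (Router): category_id=3 -> matches Electronics
So 1 of 5 rows is dropped.

SQL:
SELECT a.name, b.name AS category
FROM products a
INNER JOIN categories b ON a.category_id = b.id

Result:
name    | category   
--------+------------
Laptop  | Electronics
Stapler | Outdoor    
Charger | Supplies   
Router  | Electronics


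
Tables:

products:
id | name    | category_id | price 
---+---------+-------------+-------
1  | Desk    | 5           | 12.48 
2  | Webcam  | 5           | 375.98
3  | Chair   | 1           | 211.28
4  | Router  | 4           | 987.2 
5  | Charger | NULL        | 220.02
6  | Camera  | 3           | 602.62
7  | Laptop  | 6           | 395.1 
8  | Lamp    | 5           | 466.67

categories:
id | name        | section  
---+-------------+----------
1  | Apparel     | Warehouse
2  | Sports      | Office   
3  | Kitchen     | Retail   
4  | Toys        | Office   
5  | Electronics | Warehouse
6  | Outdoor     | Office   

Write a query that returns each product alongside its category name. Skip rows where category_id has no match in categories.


INNER JOIN keeps only products rows whose category_id matches an id in categories. Walk through each product:
  - product 1 (Desk): category_id=5 -> matches Electronics
  - product 2 (Webcam): category_id=5 -> matches Electronics
  - product 3 (Chair): category_id=1 -> matches Apparel
  - product 4 (Router): category_id=4 -> matches Toys
  - product 5 (Charger): category_id=NULL, no match -> dropped
  - product 6 (Camera): category_id=3 -> matches Kitchen
  - product 7 (Laptop): category_id=6 -> matches Outdoor
  - product 8 (Lamp): category_id=5 -> matches Electronics
So 1 of 8 rows is dropped.

SQL:
SELECT a.name, b.name AS category
FROM products a
INNER JOIN categories b ON a.category_id = b.id

Result:
name   | category   
-------+------------
Desk   | Electronics
Webcam | Electronics
Chair  | Apparel    
Router | Toys       
Camera | Kitchen    
Laptop | Outdoor    
Lamp   | Electronics


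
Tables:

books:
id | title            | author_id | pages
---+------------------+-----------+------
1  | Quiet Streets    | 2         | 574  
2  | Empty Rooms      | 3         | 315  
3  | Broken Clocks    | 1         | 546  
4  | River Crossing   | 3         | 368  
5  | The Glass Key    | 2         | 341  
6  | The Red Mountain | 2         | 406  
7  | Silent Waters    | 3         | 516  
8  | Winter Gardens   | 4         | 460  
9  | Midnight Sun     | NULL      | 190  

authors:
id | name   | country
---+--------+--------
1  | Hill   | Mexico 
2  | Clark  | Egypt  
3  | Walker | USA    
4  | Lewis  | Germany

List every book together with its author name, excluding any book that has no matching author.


INNER JOIN keeps only books rows whose author_id matches an id in authors. Walk through each book:
  - book 1 (Quiet Streets): author_id=2 -> matches Clark
  - book 2 (Empty Rooms): author_id=3 -> matches Walker
  - book 3 (Broken Clocks): author_id=1 -> matches Hill
  - book 4 (River Crossing): author_id=3 -> matches Walker
  - book 5 (The Glass Key): author_id=2 -> matches Clark
  - book 6 (The Red Mountain): author_id=2 -> matches Clark
  - book 7 (Silent Waters): author_id=3 -> matches Walker
  - book 8 (Winter Gardens): author_id=4 -> matches Lewis
  - book 9 (Midnight Sun): author_id=NULL, no match -> dropped
So 1 of 9 rows is dropped.

SQL:
SELECT a.title, b.name AS author
FROM books a
INNER JOIN authors b ON a.author_id = b.id

Result:
title            | author
-----------------+-------
Quiet Streets    | Clark 
Empty Rooms      | Walker
Broken Clocks    | Hill  
River Crossing   | Walker
The Glass Key    | Clark 
The Red Mountain | Clark 
Silent Waters    | Walker
Winter Gardens   | Lewis 


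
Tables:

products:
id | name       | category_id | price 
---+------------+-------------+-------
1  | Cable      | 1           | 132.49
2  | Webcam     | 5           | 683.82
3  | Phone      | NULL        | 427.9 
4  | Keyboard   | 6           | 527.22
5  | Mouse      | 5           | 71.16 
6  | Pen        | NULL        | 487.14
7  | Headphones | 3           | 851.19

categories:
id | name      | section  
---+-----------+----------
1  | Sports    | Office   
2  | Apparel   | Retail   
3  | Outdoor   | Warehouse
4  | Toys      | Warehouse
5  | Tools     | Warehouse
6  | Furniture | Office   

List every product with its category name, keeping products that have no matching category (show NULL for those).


LEFT JOIN keeps every row from products (the left table); where category_id has no match in categories, the category columns become NULL. Walk through each product:
  - product 1 (Cable): category_id=1 -> matches Sports
  - product 2 (Webcam): category_id=5 -> matches Tools
  - product 3 (Phone): category_id=NULL, no match -> kept with NULL
  - product 4 (Keyboard): category_id=6 -> matches Furniture
  - product 5 (Mouse): category_id=5 -> matches Tools
  - product 6 (Pen): category_id=NULL, no match -> kept with NULL
  - product 7 (Headphones): category_id=3 -> matches Outdoor
All 7 rows appear; 2 have NULL category.

SQL:
SELECT a.name, b.name AS category
FROM products a
LEFT JOIN categories b ON a.category_id = b.id

Result:
name       | category 
-----------+----------
Cable      | Sports   
Webcam     | Tools    
Phone      | NULL     
Keyboard   | Furniture
Mouse      | Tools    
Pen        | NULL     
Headphones | Outdoor  


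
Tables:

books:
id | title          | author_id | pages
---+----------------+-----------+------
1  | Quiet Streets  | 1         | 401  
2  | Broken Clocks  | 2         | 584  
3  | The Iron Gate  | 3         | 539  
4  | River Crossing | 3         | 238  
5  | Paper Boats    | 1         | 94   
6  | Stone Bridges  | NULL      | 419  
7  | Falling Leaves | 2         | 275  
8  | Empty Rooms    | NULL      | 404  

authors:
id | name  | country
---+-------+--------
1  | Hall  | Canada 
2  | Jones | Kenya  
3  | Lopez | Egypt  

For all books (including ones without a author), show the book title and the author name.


LEFT JOIN keeps every row from books (the left table); where author_id has no match in authors, the author columns become NULL. Walk through each book:
  - book 1 (Quiet Streets): author_id=1 -> matches Hall
  - book 2 (Broken Clocks): author_id=2 -> matches Jones
  - book 3 (The Iron Gate): author_id=3 -> matches Lopez
  - book 4 (River Crossing): author_id=3 -> matches Lopez
  - book 5 (Paper Boats): author_id=1 -> matches Hall
  - book 6 (Stone Bridges): author_id=NULL, no match -> kept with NULL
  - book 7 (Falling Leaves): author_id=2 -> matches Jones
  - book 8 (Empty Rooms): author_id=NULL, no match -> kept with NULL
All 8 rows appear; 2 have NULL author.

SQL:
SELECT a.title, b.name AS author
FROM books a
LEFT JOIN authors b ON a.author_id = b.id

Result:
title          | author
---------------+-------
Quiet Streets  | Hall  
Broken Clocks  | Jones 
The Iron Gate  | Lopez 
River Crossing | Lopez 
Paper Boats    | Hall  
Stone Bridges  | NULL  
Falling Leaves | Jones 
Empty Rooms    | NULL  


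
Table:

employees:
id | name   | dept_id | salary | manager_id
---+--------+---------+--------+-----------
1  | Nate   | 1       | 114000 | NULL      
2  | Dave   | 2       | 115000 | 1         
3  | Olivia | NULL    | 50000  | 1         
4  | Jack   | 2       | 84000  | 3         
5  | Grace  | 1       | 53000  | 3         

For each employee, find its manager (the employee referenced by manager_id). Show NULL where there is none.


This is a self-join: employees is joined to a second copy of itself, matching each row's manager_id to another row's id. Use LEFT JOIN so rows with manager_id=NULL are kept.
  - employee 1 (Nate): manager_id=NULL -> NULL
  - employee 2 (Dave): manager_id=1 -> Nate
  - employee 3 (Olivia): manager_id=1 -> Nate
  - employee 4 (Jack): manager_id=3 -> Olivia
  - employee 5 (Grace): manager_id=3 -> Olivia

SQL:
SELECT a.name AS item, b.name AS manager
FROM employees a
LEFT JOIN employees b ON a.manager_id = b.id

Result:
item   | manager
-------+--------
Nate   | NULL   
Dave   | Nate   
Olivia | Nate   
Jack   | Olivia 
Grace  | Olivia 


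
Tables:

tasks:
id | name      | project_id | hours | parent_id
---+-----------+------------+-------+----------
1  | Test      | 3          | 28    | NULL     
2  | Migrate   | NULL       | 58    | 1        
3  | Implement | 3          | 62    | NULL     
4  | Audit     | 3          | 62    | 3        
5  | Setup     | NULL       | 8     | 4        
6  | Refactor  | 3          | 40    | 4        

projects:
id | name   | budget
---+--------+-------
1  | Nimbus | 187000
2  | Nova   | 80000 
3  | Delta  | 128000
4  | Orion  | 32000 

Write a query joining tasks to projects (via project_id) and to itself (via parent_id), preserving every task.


Two LEFT JOINs from the same base table tasks: one to projects via project_id, one to tasks itself via parent_id. Both are LEFT so every task is preserved.
Match against projects:
  - task 1 (Test): project_id=3 -> matches Delta
  - task 2 (Migrate): project_id=NULL, no match -> kept with NULL
  - task 3 (Implement): project_id=3 -> matches Delta
  - task 4 (Audit): project_id=3 -> matches Delta
  - task 5 (Setup): project_id=NULL, no match -> kept with NULL
  - task 6 (Refactor): project_id=3 -> matches Delta
Match against tasks (self):
  - task 1 (Test): parent_id=NULL -> NULL
  - task 2 (Migrate): parent_id=1 -> Test
  - task 3 (Implement): parent_id=NULL -> NULL
  - task 4 (Audit): parent_id=3 -> Implement
  - task 5 (Setup): parent_id=4 -> Audit
  - task 6 (Refactor): parent_id=4 -> Audit

SQL:
SELECT a.name, b.name AS project, c.name AS parent
FROM tasks a
LEFT JOIN projects b ON a.project_id = b.id
LEFT JOIN tasks c ON a.parent_id = c.id

Result:
name      | project | parent   
----------+---------+----------
Test      | Delta   | NULL     
Migrate   | NULL    | Test     
Implement | Delta   | NULL     
Audit     | Delta   | Implement
Setup     | NULL    | Audit    
Refactor  | Delta   | Audit    


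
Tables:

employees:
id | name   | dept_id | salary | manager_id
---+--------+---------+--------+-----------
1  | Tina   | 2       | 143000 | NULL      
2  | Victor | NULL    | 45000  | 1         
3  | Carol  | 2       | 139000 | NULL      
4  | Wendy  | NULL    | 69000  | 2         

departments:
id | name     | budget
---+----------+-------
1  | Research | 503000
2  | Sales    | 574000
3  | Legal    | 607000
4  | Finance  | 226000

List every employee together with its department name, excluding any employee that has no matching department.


INNER JOIN keeps only employees rows whose dept_id matches an id in departments. Walk through each employee:
  - employee 1 (Tina): dept_id=2 -> matches Sales
  - employee 2 (Victor): dept_id=NULL, no match -> dropped
  - employee 3 (Carol): dept_id=2 -> matches Sales
  - employee 4 (Wendy): dept_id=NULL, no match -> dropped
So 2 of 4 rows are dropped.

SQL:
SELECT a.name, b.name AS department
FROM employees a
INNER JOIN departments b ON a.dept_id = b.id

Result:
name  | department
------+-----------
Tina  | Sales     
Carol | Sales     


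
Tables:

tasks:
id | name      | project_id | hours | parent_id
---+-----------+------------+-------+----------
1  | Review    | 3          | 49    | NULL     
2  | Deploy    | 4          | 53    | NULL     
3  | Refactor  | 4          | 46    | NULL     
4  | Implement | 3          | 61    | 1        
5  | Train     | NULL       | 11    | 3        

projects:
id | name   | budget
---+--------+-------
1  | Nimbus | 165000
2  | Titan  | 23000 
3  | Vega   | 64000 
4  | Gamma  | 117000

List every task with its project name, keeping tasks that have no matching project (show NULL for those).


LEFT JOIN keeps every row from tasks (the left table); where project_id has no match in projects, the project columns become NULL. Walk through each task:
  - task 1 (Review): project_id=3 -> matches Vega
  - task 2 (Deploy): project_id=4 -> matches Gamma
  - task 3 (Refactor): project_id=4 -> matches Gamma
  - task 4 (Implement): project_id=3 -> matches Vega
  - task 5 (Train): project_id=NULL, no match -> kept with NULL
All 5 rows appear; 1 has NULL project.

SQL:
SELECT a.name, b.name AS project
FROM tasks a
LEFT JOIN projects b ON a.project_id = b.id

Result:
name      | project
----------+--------
Review    | Vega   
Deploy    | Gamma  
Refactor  | Gamma  
Implement | Vega   
Train     | NULL   


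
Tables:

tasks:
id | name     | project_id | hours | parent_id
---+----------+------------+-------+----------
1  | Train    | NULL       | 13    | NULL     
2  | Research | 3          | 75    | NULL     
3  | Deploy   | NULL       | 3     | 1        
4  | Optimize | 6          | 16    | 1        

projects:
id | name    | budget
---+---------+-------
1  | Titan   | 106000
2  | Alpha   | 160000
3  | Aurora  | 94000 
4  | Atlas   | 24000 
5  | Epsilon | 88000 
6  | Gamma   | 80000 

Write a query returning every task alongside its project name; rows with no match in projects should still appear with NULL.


LEFT JOIN keeps every row from tasks (the left table); where project_id has no match in projects, the project columns become NULL. Walk through each task:
  - task 1 (Train): project_id=NULL, no match -> kept with NULL
  - task 2 (Research): project_id=3 -> matches Aurora
  - task 3 (Deploy): project_id=NULL, no match -> kept with NULL
  - task 4 (Optimize): project_id=6 -> matches Gamma
All 4 rows appear; 2 have NULL project.

SQL:
SELECT a.name, b.name AS project
FROM tasks a
LEFT JOIN projects b ON a.project_id = b.id

Result:
name     | project
---------+--------
Train    | NULL   
Research | Aurora 
Deploy   | NULL   
Optimize | Gamma  


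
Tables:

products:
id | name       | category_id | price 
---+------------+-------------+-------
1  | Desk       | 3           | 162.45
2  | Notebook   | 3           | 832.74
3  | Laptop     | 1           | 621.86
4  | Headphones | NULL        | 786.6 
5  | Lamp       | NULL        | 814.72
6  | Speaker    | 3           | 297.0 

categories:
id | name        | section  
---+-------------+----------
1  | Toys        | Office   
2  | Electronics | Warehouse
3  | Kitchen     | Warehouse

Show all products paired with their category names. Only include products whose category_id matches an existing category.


INNER JOIN keeps only products rows whose category_id matches an id in categories. Walk through each product:
  - product 1 (Desk): category_id=3 -> matches Kitchen
  - product 2 (Notebook): category_id=3 -> matches Kitchen
  - product 3 (Laptop): category_id=1 -> matches Toys
  - product 4 (Headphones): category_id=NULL, no match -> dropped
  - product 5 (Lamp): category_id=NULL, no match -> dropped
  - product 6 (Speaker): category_id=3 -> matches Kitchen
So 2 of 6 rows are dropped.

SQL:
SELECT a.name, b.name AS category
FROM products a
INNER JOIN categories b ON a.category_id = b.id

Result:
name     | category
---------+---------
Desk     | Kitchen 
Notebook | Kitchen 
Laptop   | Toys    
Speaker  | Kitchen 


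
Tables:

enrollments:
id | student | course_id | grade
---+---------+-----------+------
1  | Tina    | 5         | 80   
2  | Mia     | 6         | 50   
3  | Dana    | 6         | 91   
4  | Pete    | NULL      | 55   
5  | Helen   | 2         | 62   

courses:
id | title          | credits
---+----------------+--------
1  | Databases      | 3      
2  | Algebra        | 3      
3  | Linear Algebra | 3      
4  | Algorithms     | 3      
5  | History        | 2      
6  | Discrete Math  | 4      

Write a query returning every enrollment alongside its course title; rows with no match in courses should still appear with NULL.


LEFT JOIN keeps every row from enrollments (the left table); where course_id has no match in courses, the course columns become NULL. Walk through each enrollment:
  - enrollment 1 (Tina): course_id=5 -> matches History
  - enrollment 2 (Mia): course_id=6 -> matches Discrete Math
  - enrollment 3 (Dana): course_id=6 -> matches Discrete Math
  - enrollment 4 (Pete): course_id=NULL, no match -> kept with NULL
  - enrollment 5 (Helen): course_id=2 -> matches Algebra
All 5 rows appear; 1 has NULL course.

SQL:
SELECT a.student, b.title AS course
FROM enrollments a
LEFT JOIN courses b ON a.course_id = b.id

Result:
student | course       
--------+--------------
Tina    | History      
Mia     | Discrete Math
Dana    | Discrete Math
Pete    | NULL         
Helen   | Algebra      


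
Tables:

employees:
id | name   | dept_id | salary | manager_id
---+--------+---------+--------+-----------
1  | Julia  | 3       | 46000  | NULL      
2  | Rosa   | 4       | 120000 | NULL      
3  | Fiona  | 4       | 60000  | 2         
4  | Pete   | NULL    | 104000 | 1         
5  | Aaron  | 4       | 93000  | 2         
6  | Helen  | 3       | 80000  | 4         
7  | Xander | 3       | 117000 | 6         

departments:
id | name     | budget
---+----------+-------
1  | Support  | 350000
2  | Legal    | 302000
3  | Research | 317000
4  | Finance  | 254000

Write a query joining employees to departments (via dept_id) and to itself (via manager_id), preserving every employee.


Two LEFT JOINs from the same base table employees: one to departments via dept_id, one to employees itself via manager_id. Both are LEFT so every employee is preserved.
Match against departments:
  - employee 1 (Julia): dept_id=3 -> matches Research
  - employee 2 (Rosa): dept_id=4 -> matches Finance
  - employee 3 (Fiona): dept_id=4 -> matches Finance
  - employee 4 (Pete): dept_id=NULL, no match -> kept with NULL
  - employee 5 (Aaron): dept_id=4 -> matches Finance
  - employee 6 (Helen): dept_id=3 -> matches Research
  - employee 7 (Xander): dept_id=3 -> matches Research
Match against employees (self):
  - employee 1 (Julia): manager_id=NULL -> NULL
  - employee 2 (Rosa): manager_id=NULL -> NULL
  - employee 3 (Fiona): manager_id=2 -> Rosa
  - employee 4 (Pete): manager_id=1 -> Julia
  - employee 5 (Aaron): manager_id=2 -> Rosa
  - employee 6 (Helen): manager_id=4 -> Pete
  - employee 7 (Xander): manager_id=6 -> Helen

SQL:
SELECT a.name, b.name AS department, c.name AS manager
FROM employees a
LEFT JOIN departments b ON a.dept_id = b.id
LEFT JOIN employees c ON a.manager_id = c.id

Result:
name   | department | manager
-------+------------+--------
Julia  | Research   | NULL   
Rosa   | Finance    | NULL   
Fiona  | Finance    | Rosa   
Pete   | NULL       | Julia  
Aaron  | Finance    | Rosa   
Helen  | Research   | Pete   
Xander | Research   | Helen  


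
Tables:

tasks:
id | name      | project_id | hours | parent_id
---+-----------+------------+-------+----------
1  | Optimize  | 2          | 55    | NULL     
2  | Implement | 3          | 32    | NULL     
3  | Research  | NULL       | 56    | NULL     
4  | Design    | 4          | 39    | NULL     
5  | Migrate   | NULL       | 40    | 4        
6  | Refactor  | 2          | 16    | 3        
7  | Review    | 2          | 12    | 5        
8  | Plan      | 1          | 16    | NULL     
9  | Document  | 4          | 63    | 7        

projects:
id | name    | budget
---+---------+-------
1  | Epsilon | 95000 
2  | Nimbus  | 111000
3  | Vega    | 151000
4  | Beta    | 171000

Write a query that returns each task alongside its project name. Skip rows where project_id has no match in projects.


INNER JOIN keeps only tasks rows whose project_id matches an id in projects. Walk through each task:
  - task 1 (Optimize): project_id=2 -> matches Nimbus
  - task 2 (Implement): project_id=3 -> matches Vega
  - task 3 (Research): project_id=NULL, no match -> dropped
  - task 4 (Design): project_id=4 -> matches Beta
  - task 5 (Migrate): project_id=NULL, no match -> dropped
  - task 6 (Refactor): project_id=2 -> matches Nimbus
  - task 7 (Review): project_id=2 -> matches Nimbus
  - task 8 (Plan): project_id=1 -> matches Epsilon
  - task 9 (Document): project_id=4 -> matches Beta
So 2 of 9 rows are dropped.

SQL:
SELECT a.name, b.name AS project
FROM tasks a
INNER JOIN projects b ON a.project_id = b.id

Result:
name      | project
----------+--------
Optimize  | Nimbus 
Implement | Vega   
Design    | Beta   
Refactor  | Nimbus 
Review    | Nimbus 
Plan      | Epsilon
Document  | Beta   


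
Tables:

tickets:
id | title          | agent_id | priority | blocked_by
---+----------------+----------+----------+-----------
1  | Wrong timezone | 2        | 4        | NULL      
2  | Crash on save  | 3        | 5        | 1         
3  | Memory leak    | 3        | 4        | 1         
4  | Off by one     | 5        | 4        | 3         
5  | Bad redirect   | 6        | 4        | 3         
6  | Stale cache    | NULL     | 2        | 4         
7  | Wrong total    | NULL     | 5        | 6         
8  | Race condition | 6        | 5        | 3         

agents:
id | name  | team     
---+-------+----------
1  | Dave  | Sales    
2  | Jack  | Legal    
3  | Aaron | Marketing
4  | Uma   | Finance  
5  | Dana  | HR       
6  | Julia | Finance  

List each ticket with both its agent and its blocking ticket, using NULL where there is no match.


Two LEFT JOINs from the same base table tickets: one to agents via agent_id, one to tickets itself via blocked_by. Both are LEFT so every ticket is preserved.
Match against agents:
  - ticket 1 (Wrong timezone): agent_id=2 -> matches Jack
  - ticket 2 (Crash on save): agent_id=3 -> matches Aaron
  - ticket 3 (Memory leak): agent_id=3 -> matches Aaron
  - ticket 4 (Off by one): agent_id=5 -> matches Dana
  - ticket 5 (Bad redirect): agent_id=6 -> matches Julia
  - ticket 6 (Stale cache): agent_id=NULL, no match -> kept with NULL
  - ticket 7 (Wrong total): agent_id=NULL, no match -> kept with NULL
  - ticket 8 (Race condition): agent_id=6 -> matches Julia
Match against tickets (self):
  - ticket 1 (Wrong timezone): blocked_by=NULL -> NULL
  - ticket 2 (Crash on save): blocked_by=1 -> Wrong timezone
  - ticket 3 (Memory leak): blocked_by=1 -> Wrong timezone
  - ticket 4 (Off by one): blocked_by=3 -> Memory leak
  - ticket 5 (Bad redirect): blocked_by=3 -> Memory leak
  - ticket 6 (Stale cache): blocked_by=4 -> Off by one
  - ticket 7 (Wrong total): blocked_by=6 -> Stale cache
  - ticket 8 (Race condition): blocked_by=3 -> Memory leak

SQL:
SELECT a.title, b.name AS agent, c.title AS blocked_by
FROM tickets a
LEFT JOIN agents b ON a.agent_id = b.id
LEFT JOIN tickets c ON a.blocked_by = c.id

Result:
title          | agent | blocked_by    
---------------+-------+---------------
Wrong timezone | Jack  | NULL          
Crash on save  | Aaron | Wrong timezone
Memory leak    | Aaron | Wrong timezone
Off by one     | Dana  | Memory leak   
Bad redirect   | Julia | Memory leak   
Stale cache    | NULL  | Off by one    
Wrong total    | NULL  | Stale cache   
Race condition | Julia | Memory leak   


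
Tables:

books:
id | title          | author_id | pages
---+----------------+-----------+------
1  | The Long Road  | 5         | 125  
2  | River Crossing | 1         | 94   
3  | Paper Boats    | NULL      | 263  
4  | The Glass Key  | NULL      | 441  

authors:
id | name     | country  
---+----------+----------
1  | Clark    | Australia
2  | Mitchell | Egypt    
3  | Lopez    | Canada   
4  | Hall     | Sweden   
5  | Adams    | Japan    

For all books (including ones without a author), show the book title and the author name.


LEFT JOIN keeps every row from books (the left table); where author_id has no match in authors, the author columns become NULL. Walk through each book:
  - book 1 (The Long Road): author_id=5 -> matches Adams
  - book 2 (River Crossing): author_id=1 -> matches Clark
  - book 3 (Paper Boats): author_id=NULL, no match -> kept with NULL
  - book 4 (The Glass Key): author_id=NULL, no match -> kept with NULL
All 4 rows appear; 2 have NULL author.

SQL:
SELECT a.title, b.name AS author
FROM books a
LEFT JOIN authors b ON a.author_id = b.id

Result:
title          | author
---------------+-------
The Long Road  | Adams 
River Crossing | Clark 
Paper Boats    | NULL  
The Glass Key  | NULL  


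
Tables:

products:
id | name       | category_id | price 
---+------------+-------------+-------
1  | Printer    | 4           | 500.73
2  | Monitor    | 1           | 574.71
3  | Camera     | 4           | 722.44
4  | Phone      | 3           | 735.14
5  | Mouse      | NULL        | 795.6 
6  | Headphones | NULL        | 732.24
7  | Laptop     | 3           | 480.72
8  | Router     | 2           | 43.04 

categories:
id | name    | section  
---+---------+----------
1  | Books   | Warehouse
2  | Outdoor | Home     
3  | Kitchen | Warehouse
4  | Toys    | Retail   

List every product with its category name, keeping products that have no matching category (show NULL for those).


LEFT JOIN keeps every row from products (the left table); where category_id has no match in categories, the category columns become NULL. Walk through each product:
  - product 1 (Printer): category_id=4 -> matches Toys
  - product 2 (Monitor): category_id=1 -> matches Books
  - product 3 (Camera): category_id=4 -> matches Toys
  - product 4 (Phone): category_id=3 -> matches Kitchen
  - product 5 (Mouse): category_id=NULL, no match -> kept with NULL
  - product 6 (Headphones): category_id=NULL, no match -> kept with NULL
  - product 7 (Laptop): category_id=3 -> matches Kitchen
  - product 8 (Router): category_id=2 -> matches Outdoor
All 8 rows appear; 2 have NULL category.

SQL:
SELECT a.name, b.name AS category
FROM products a
LEFT JOIN categories b ON a.category_id = b.id

Result:
name       | category
-----------+---------
Printer    | Toys    
Monitor    | Books   
Camera     | Toys    
Phone      | Kitchen 
Mouse      | NULL    
Headphones | NULL    
Laptop     | Kitchen 
Router     | Outdoor 


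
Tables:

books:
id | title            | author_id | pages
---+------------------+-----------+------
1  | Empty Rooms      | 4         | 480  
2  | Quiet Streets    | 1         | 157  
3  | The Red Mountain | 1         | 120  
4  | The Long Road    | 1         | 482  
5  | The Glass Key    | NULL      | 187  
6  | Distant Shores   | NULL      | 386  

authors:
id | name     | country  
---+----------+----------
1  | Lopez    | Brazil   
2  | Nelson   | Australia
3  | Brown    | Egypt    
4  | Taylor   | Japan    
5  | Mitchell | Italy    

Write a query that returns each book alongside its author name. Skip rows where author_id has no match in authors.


INNER JOIN keeps only books rows whose author_id matches an id in authors. Walk through each book:
  - book 1 (Empty Rooms): author_id=4 -> matches Taylor
  - book 2 (Quiet Streets): author_id=1 -> matches Lopez
  - book 3 (The Red Mountain): author_id=1 -> matches Lopez
  - book 4 (The Long Road): author_id=1 -> matches Lopez
  - book 5 (The Glass Key): author_id=NULL, no match -> dropped
  - book 6 (Distant Shores): author_id=NULL, no match -> dropped
So 2 of 6 rows are dropped.

SQL:
SELECT a.title, b.name AS author
FROM books a
INNER JOIN authors b ON a.author_id = b.id

Result:
title            | author
-----------------+-------
Empty Rooms      | Taylor
Quiet Streets    | Lopez 
The Red Mountain | Lopez 
The Long Road    | Lopez 


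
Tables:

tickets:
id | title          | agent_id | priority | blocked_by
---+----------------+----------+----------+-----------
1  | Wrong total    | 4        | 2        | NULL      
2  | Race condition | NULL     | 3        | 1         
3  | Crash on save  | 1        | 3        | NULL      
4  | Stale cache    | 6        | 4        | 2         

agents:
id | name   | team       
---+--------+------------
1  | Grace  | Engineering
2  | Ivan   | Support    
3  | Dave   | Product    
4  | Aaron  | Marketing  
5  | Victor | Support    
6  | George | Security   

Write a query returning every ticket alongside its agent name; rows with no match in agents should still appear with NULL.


LEFT JOIN keeps every row from tickets (the left table); where agent_id has no match in agents, the agent columns become NULL. Walk through each ticket:
  - ticket 1 (Wrong total): agent_id=4 -> matches Aaron
  - ticket 2 (Race condition): agent_id=NULL, no match -> kept with NULL
  - ticket 3 (Crash on save): agent_id=1 -> matches Grace
  - ticket 4 (Stale cache): agent_id=6 -> matches George
All 4 rows appear; 1 has NULL agent.

SQL:
SELECT a.title, b.name AS agent
FROM tickets a
LEFT JOIN agents b ON a.agent_id = b.id

Result:
title          | agent 
---------------+-------
Wrong total    | Aaron 
Race condition | NULL  
Crash on save  | Grace 
Stale cache    | George


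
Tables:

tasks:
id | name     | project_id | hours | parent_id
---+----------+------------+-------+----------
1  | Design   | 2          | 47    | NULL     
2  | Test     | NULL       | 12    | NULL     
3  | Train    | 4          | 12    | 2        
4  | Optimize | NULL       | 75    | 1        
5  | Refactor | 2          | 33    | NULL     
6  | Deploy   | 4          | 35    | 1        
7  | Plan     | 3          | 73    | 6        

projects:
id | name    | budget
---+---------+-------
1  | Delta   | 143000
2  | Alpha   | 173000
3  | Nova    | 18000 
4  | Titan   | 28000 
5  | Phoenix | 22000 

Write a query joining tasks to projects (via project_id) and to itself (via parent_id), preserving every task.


Two LEFT JOINs from the same base table tasks: one to projects via project_id, one to tasks itself via parent_id. Both are LEFT so every task is preserved.
Match against projects:
  - task 1 (Design): project_id=2 -> matches Alpha
  - task 2 (Test): project_id=NULL, no match -> kept with NULL
  - task 3 (Train): project_id=4 -> matches Titan
  - task 4 (Optimize): project_id=NULL, no match -> kept with NULL
  - task 5 (Refactor): project_id=2 -> matches Alpha
  - task 6 (Deploy): project_id=4 -> matches Titan
  - task 7 (Plan): project_id=3 -> matches Nova
Match against tasks (self):
  - task 1 (Design): parent_id=NULL -> NULL
  - task 2 (Test): parent_id=NULL -> NULL
  - task 3 (Train): parent_id=2 -> Test
  - task 4 (Optimize): parent_id=1 -> Design
  - task 5 (Refactor): parent_id=NULL -> NULL
  - task 6 (Deploy): parent_id=1 -> Design
  - task 7 (Plan): parent_id=6 -> Deploy

SQL:
SELECT a.name, b.name AS project, c.name AS parent
FROM tasks a
LEFT JOIN projects b ON a.project_id = b.id
LEFT JOIN tasks c ON a.parent_id = c.id

Result:
name     | project | parent
---------+---------+-------
Design   | Alpha   | NULL  
Test     | NULL    | NULL  
Train    | Titan   | Test  
Optimize | NULL    | Design
Refactor | Alpha   | NULL  
Deploy   | Titan   | Design
Plan     | Nova    | Deploy


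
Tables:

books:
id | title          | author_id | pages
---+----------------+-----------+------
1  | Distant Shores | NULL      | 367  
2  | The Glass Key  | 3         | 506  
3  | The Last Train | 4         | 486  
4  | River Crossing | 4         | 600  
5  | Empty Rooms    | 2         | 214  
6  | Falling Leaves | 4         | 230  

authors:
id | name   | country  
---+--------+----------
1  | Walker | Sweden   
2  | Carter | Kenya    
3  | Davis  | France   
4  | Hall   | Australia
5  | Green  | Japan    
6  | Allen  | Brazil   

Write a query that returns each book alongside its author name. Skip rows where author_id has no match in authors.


INNER JOIN keeps only books rows whose author_id matches an id in authors. Walk through each book:
  - book 1 (Distant Shores): author_id=NULL, no match -> dropped
  - book 2 (The Glass Key): author_id=3 -> matches Davis
  - book 3 (The Last Train): author_id=4 -> matches Hall
  - book 4 (River Crossing): author_id=4 -> matches Hall
  - book 5 (Empty Rooms): author_id=2 -> matches Carter
  - book 6 (Falling Leaves): author_id=4 -> matches Hall
So 1 of 6 rows is dropped.

SQL:
SELECT a.title, b.name AS author
FROM books a
INNER JOIN authors b ON a.author_id = b.id

Result:
title          | author
---------------+-------
The Glass Key  | Davis 
The Last Train | Hall  
River Crossing | Hall  
Empty Rooms    | Carter
Falling Leaves | Hall  


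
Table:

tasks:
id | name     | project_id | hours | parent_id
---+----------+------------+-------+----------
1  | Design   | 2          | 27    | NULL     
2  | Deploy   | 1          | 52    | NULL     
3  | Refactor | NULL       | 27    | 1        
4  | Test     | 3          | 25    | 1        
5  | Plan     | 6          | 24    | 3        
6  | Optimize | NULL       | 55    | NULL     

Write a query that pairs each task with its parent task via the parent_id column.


This is a self-join: tasks is joined to a second copy of itself, matching each row's parent_id to another row's id. Use LEFT JOIN so rows with parent_id=NULL are kept.
  - task 1 (Design): parent_id=NULL -> NULL
  - task 2 (Deploy): parent_id=NULL -> NULL
  - task 3 (Refactor): parent_id=1 -> Design
  - task 4 (Test): parent_id=1 -> Design
  - task 5 (Plan): parent_id=3 -> Refactor
  - task 6 (Optimize): parent_id=NULL -> NULL

SQL:
SELECT a.name AS item, b.name AS parent
FROM tasks a
LEFT JOIN tasks b ON a.parent_id = b.id

Result:
item     | parent  
---------+---------
Design   | NULL    
Deploy   | NULL    
Refactor | Design  
Test     | Design  
Plan     | Refactor
Optimize | NULL    


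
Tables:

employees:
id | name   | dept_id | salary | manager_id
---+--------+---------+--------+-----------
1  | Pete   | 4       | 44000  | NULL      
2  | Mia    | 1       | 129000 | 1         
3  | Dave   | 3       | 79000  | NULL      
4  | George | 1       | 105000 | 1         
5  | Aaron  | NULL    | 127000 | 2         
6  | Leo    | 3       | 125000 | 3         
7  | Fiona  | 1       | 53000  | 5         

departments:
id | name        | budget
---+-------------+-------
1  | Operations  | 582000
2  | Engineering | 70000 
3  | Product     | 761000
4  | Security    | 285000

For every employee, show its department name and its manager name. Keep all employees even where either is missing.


Two LEFT JOINs from the same base table employees: one to departments via dept_id, one to employees itself via manager_id. Both are LEFT so every employee is preserved.
Match against departments:
  - employee 1 (Pete): dept_id=4 -> matches Security
  - employee 2 (Mia): dept_id=1 -> matches Operations
  - employee 3 (Dave): dept_id=3 -> matches Product
  - employee 4 (George): dept_id=1 -> matches Operations
  - employee 5 (Aaron): dept_id=NULL, no match -> kept with NULL
  - employee 6 (Leo): dept_id=3 -> matches Product
  - employee 7 (Fiona): dept_id=1 -> matches Operations
Match against employees (self):
  - employee 1 (Pete): manager_id=NULL -> NULL
  - employee 2 (Mia): manager_id=1 -> Pete
  - employee 3 (Dave): manager_id=NULL -> NULL
  - employee 4 (George): manager_id=1 -> Pete
  - employee 5 (Aaron): manager_id=2 -> Mia
  - employee 6 (Leo): manager_id=3 -> Dave
  - employee 7 (Fiona): manager_id=5 -> Aaron

SQL:
SELECT a.name, b.name AS department, c.name AS manager
FROM employees a
LEFT JOIN departments b ON a.dept_id = b.id
LEFT JOIN employees c ON a.manager_id = c.id

Result:
name   | department | manager
-------+------------+--------
Pete   | Security   | NULL   
Mia    | Operations | Pete   
Dave   | Product    | NULL   
George | Operations | Pete   
Aaron  | NULL       | Mia    
Leo    | Product    | Dave   
Fiona  | Operations | Aaron  
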